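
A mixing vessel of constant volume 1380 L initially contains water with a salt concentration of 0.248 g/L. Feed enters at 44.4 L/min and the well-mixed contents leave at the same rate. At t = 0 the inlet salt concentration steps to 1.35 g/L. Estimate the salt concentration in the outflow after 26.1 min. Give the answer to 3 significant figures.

0.874 g/L

Mass balance on the solute (V constant): V dC/dt = Q(C_in − C).
So dC/dt = (C_in − C)/τ with τ = V/Q = 1380/44.4 = 31.081 min.
Integrating: C(t) = C_in + (C₀ − C_in) e^(−t/τ).
C(26.1) = 1.35 + (0.248 − 1.35)·e^(−26.1/31.081) = 1.35 + (-1.1020)·0.43182 = 0.87413 g/L.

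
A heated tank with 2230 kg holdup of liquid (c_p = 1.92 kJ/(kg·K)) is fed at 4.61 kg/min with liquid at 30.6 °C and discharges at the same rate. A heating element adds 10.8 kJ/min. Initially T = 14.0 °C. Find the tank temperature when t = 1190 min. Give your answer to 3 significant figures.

30.3 °C

M c_p dT/dt = ṁ c_p (T_in − T) + Q̇.
Rearrange: dT/dt = (T_ss − T)/τ with τ = M/ṁ = 483.73 min and T_ss = T_in + Q̇/(ṁ c_p) = 31.820 °C.
Solution: T(t) = T_ss + (T₀ − T_ss) e^(−t/τ).
T(1190) = 31.820 + (-17.820)·e^(−1190/483.73) = 31.820 + (-17.820)·0.085431 = 30.298 °C.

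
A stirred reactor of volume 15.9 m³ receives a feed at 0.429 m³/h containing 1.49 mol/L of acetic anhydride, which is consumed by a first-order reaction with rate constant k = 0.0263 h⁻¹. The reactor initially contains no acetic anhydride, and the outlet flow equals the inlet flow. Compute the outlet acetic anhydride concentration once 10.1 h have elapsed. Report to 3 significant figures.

Accumulation = in − out − consumed: V dC/dt = Q C_in − Q C − k V C.
This is linear with rate a = Q/V + k = 0.053281 h⁻¹.
C_ss = Q C_in/(Q + kV) = 0.75452 mol/L; C(t) = C_ss + (C₀ − C_ss) e^(−a t).
C(10.1) = 0.75452 + (-0.75452)·e^(−0.053281·10.1) = 0.75452 + (-0.75452)·0.58383 = 0.31401 mol/L.

0.314 mol/L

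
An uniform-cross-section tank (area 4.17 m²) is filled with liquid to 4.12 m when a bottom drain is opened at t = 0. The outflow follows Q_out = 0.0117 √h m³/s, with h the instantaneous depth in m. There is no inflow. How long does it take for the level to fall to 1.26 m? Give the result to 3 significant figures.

647 s

A dh/dt = −Q_out = −0.0117 √h.
This is separable: 2 d(√h)/dt = −0.0117/A, so √h = √h₀ − (0.0117/(2A)) t.
t = 2A(√h₀ − √h)/0.0117 = 2·4.17·(√4.12 − √1.26)/0.0117
  = 8.3400 × (2.0298 − 1.1225) / 0.0117 = 646.73 s.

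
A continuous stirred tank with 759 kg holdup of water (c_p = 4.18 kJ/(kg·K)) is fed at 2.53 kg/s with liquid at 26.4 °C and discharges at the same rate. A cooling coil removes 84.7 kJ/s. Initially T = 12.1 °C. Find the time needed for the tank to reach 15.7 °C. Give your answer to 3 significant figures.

M c_p dT/dt = ṁ c_p (T_in − T) − Q̇.
τ = M/ṁ = 300.00 s; T_ss = T_in − Q̇/(ṁ c_p) = 18.391 °C.
T(t) = T_ss + (T₀ − T_ss) e^(−t/τ). Set T = 15.7:
e^(−t/τ) = (15.7 − 18.391)/(12.1 − 18.391) = 0.42774
t = −300.00 · ln(0.42774) = 254.77 s.

255 s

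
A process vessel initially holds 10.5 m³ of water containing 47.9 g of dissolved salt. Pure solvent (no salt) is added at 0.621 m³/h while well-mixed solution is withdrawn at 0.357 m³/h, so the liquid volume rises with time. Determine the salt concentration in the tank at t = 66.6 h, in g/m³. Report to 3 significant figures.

Let m(t) be the amount of salt. Volume: V(t) = V₀ + (Q_in − Q_out) t = 10.5 + 0.26400 t; V(66.6) = 28.082 m³.
No salt enters, so dm/dt = −Q_out · (m/V).
Separate: dm/m = −Q_out dt/V(t) ⇒ ln(m/m₀) = −(Q_out/(Q_in−Q_out)) ln(V/V₀).
m = m₀ (V₀/V)^(Q_out/(Q_in−Q_out)) = 47.9 × (10.5/28.082)^(1.3523) = 12.664 g.
C = m/V = 12.664/28.082 = 0.45097 g/m³.

0.451 g/m³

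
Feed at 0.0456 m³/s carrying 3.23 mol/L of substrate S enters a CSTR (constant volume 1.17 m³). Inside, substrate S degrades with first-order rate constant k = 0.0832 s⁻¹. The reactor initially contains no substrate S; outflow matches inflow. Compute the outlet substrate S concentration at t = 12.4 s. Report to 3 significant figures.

0.804 mol/L

V dC/dt = Q(C_in − C) − k V C.
This is linear with rate a = Q/V + k = 0.12217 s⁻¹.
C_ss = Q C_in/(Q + kV) = 1.0304 mol/L; C(t) = C_ss + (C₀ − C_ss) e^(−a t).
C(12.4) = 1.0304 + (-1.0304)·e^(−0.12217·12.4) = 1.0304 + (-1.0304)·0.21982 = 0.80389 mol/L.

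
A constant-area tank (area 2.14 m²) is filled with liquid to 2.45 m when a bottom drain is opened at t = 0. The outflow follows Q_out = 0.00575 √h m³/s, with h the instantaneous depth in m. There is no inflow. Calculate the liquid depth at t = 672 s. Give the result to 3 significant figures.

Mass balance (ρ constant): A dh/dt = −0.00575 √h.
This is separable: 2 d(√h)/dt = −0.00575/A, so √h = √h₀ − (0.00575/(2A)) t.
√h = √2.45 − 0.00575·672/(2·2.14) = 1.5652 − 0.90280 = 0.66244.
h = 0.66244² = 0.43883 m.

0.439 m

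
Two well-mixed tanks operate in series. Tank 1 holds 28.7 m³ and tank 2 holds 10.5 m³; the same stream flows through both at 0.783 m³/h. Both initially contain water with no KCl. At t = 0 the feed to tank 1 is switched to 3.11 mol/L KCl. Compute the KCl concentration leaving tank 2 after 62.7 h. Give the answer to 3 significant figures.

Species balance on tank i: dCᵢ/dt = (Cᵢ₋₁ − Cᵢ)/τᵢ with τᵢ = Vᵢ/Q.
τ₁ = 28.7/0.783 = 36.654 h; τ₂ = 10.5/0.783 = 13.410 h.
Tank 1: C₁ = C_in(1 − e^(−t/τ₁)). Tank 2 (τ₁ ≠ τ₂): C₂ = C_in[1 − (τ₁ e^(−t/τ₁) − τ₂ e^(−t/τ₂))/(τ₁ − τ₂)].
At t = 62.7: e^(−t/τ₁) = 0.18076, e^(−t/τ₂) = 0.0093197.
C₂ = 3.11·[1 − (36.654·0.18076 − 13.410·0.0093197)/(23.244)] = 3.11·0.72034 = 2.2402 mol/L.

2.24 mol/L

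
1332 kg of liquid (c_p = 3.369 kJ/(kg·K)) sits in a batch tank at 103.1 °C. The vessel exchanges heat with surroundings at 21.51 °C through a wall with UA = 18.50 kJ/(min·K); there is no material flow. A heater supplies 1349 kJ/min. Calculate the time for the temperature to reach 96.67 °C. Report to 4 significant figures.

328.2 min

M c_p dT/dt = −UA(T − T_amb) + Q̇.
τ = M c_p/UA = 242.568 min; T_ss = T_amb + Q̇/UA = 21.51 + 1349/18.50 = 94.4289 °C.
T(t) = T_ss + (T₀ − T_ss)e^(−t/τ); set T = 96.67:
t = −τ ln[(T − T_ss)/(T₀ − T_ss)] = −242.568 · ln(0.258455) = 328.203 min.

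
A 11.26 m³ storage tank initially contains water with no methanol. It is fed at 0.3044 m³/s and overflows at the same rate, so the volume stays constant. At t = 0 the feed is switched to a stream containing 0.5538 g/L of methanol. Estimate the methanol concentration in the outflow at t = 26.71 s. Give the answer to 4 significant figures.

0.2848 g/L

Transient balance on the dissolved component: V dC/dt = Q(C_in − C).
Rewrite as dC/dt + C/τ = C_in/τ, τ = V/Q = 36.9908 s.
C approaches C_in exponentially: C(t) = C_in + (C₀ − C_in) e^(−t/τ).
C(26.71) = 0.5538 + (0 − 0.5538)·e^(−26.71/36.9908) = 0.5538 + (-0.553800)·0.485745 = 0.284794 g/L.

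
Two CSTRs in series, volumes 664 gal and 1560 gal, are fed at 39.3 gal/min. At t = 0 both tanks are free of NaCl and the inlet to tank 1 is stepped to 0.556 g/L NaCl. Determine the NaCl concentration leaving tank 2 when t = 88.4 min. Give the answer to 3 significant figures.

0.454 g/L

Time constants: τᵢ = Vᵢ/Q for each well-mixed tank.
τ₁ = 664/39.3 = 16.896 min; τ₂ = 1560/39.3 = 39.695 min.
Tank 1: C₁ = C_in(1 − e^(−t/τ₁)). Tank 2 (τ₁ ≠ τ₂): C₂ = C_in[1 − (τ₁ e^(−t/τ₁) − τ₂ e^(−t/τ₂))/(τ₁ − τ₂)].
At t = 88.4: e^(−t/τ₁) = 0.0053422, e^(−t/τ₂) = 0.10785.
C₂ = 0.556·[1 − (16.896·0.0053422 − 39.695·0.10785)/(-22.799)] = 0.556·0.81618 = 0.45380 g/L.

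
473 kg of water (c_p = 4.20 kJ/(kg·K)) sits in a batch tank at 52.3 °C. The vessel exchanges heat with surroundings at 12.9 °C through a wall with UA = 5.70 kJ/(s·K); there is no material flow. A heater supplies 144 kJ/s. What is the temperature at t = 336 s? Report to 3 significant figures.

43.6 °C

Lumped-capacitance energy balance: M c_p dT/dt = UA(T_amb − T) + Q̇.
dT/dt = (T_ss − T)/τ with T_ss = T_amb + Q̇/UA = 12.9 + 144/5.70 = 38.163 °C, τ = M c_p/UA = 473·4.20/5.70 = 348.53 s.
This is linear first-order; T(t) = T_ss + (T₀ − T_ss) e^(−t/τ).
T(336) = 38.163 + (14.137)·0.38134 = 43.554 °C.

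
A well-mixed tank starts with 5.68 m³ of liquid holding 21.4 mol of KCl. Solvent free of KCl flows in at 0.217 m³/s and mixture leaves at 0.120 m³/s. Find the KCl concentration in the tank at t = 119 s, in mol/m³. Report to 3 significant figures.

0.315 mol/m³

Let m(t) be the amount of KCl. Volume: V(t) = V₀ + (Q_in − Q_out) t = 5.68 + 0.097000 t; V(119) = 17.223 m³.
Species balance (pure solvent in): dm/dt = −Q_out · m/V(t).
Separate: dm/m = −Q_out dt/V(t) ⇒ ln(m/m₀) = −(Q_out/(Q_in−Q_out)) ln(V/V₀).
m = m₀ (V₀/V)^(Q_out/(Q_in−Q_out)) = 21.4 × (5.68/17.223)^(1.2371) = 5.4253 mol.
C = m/V = 5.4253/17.223 = 0.31500 mol/m³.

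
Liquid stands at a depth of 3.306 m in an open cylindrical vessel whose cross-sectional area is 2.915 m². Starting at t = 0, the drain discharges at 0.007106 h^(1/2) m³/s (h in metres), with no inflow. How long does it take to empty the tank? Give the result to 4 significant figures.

1492 s

A dh/dt = −Q_out = −0.007106 √h.
This is separable: 2 d(√h)/dt = −0.007106/A, so √h = √h₀ − (0.007106/(2A)) t.
Tank is empty when √h = 0: t_empty = 2A√h₀/0.007106.
t_empty = 2·2.915·√3.306/0.007106 = 5.83000·1.81824/0.007106 = 1491.75 s.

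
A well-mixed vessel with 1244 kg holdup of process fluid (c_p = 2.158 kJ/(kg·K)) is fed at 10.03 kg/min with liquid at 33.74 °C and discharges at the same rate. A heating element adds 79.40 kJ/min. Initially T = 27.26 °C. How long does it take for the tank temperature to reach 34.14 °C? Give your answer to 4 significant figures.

First-law balance (no shaft work): M c_p dT/dt = ṁ c_p (T_in − T) + 79.40.
τ = M/ṁ = 124.028 min; T_ss = T_in + Q̇/(ṁ c_p) = 37.4083 °C.
T(t) = T_ss + (T₀ − T_ss) e^(−t/τ). Set T = 34.14:
e^(−t/τ) = (34.14 − 37.4083)/(27.26 − 37.4083) = 0.322056
t = −124.028 · ln(0.322056) = 140.527 min.

140.5 min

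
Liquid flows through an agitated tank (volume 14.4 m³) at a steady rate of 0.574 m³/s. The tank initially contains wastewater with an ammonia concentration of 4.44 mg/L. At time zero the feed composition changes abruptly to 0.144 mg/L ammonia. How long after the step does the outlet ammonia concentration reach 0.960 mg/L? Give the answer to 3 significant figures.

41.7 s

Accumulation = in − out for the solute gives V dC/dt = Q(C_in − C), so τ = V/Q = 25.087 s.
C(t) = C_in + (C₀ − C_in) e^(−t/τ). Set C = 0.960 and solve for t:
e^(−t/τ) = (C − C_in)/(C₀ − C_in) = (0.960 − 0.144)/(4.44 − 0.144) = 0.18994
t = −τ ln(…) = 25.087 × 1.6610 = 41.670 s.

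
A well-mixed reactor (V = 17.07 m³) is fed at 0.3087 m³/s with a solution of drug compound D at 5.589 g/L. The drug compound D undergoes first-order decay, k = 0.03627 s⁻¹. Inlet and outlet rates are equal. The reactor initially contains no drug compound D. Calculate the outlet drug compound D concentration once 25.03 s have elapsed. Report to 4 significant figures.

Species balance: V dC/dt = Q C_in − Q C − k V C.
This is linear with rate a = Q/V + k = 0.0543544 s⁻¹.
C_ss = Q C_in/(Q + kV) = 1.85953 g/L; C(t) = C_ss + (C₀ − C_ss) e^(−a t).
C(25.03) = 1.85953 + (-1.85953)·e^(−0.0543544·25.03) = 1.85953 + (-1.85953)·0.256535 = 1.38249 g/L.

1.382 g/L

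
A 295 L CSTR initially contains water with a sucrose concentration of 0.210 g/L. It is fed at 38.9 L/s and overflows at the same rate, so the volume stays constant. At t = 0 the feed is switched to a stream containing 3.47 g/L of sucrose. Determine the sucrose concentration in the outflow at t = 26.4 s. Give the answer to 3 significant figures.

Unsteady species balance (constant V, well mixed): V dC/dt = Q(C_in − C).
Rewrite as dC/dt + C/τ = C_in/τ, τ = V/Q = 7.5835 s.
Solution: C(t) = C_in + (C₀ − C_in) e^(−t/τ).
C(26.4) = 3.47 + (0.210 − 3.47)·e^(−26.4/7.5835) = 3.47 + (-3.2600)·0.030770 = 3.3697 g/L.

3.37 g/L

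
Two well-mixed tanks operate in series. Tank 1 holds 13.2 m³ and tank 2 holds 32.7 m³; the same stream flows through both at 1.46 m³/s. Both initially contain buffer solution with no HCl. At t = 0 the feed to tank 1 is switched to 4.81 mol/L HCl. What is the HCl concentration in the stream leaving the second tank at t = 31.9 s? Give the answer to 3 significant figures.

2.96 mol/L

Time constants: τᵢ = Vᵢ/Q for each well-mixed tank.
τ₁ = 13.2/1.46 = 9.0411 s; τ₂ = 32.7/1.46 = 22.397 s.
Solving the cascade with C₁(0)=C₂(0)=0 gives C₂(t) = C_in[1 − (τ₁ e^(−t/τ₁) − τ₂ e^(−t/τ₂))/(τ₁ − τ₂)].
At t = 31.9: e^(−t/τ₁) = 0.029354, e^(−t/τ₂) = 0.24068.
C₂ = 4.81·[1 − (9.0411·0.029354 − 22.397·0.24068)/(-13.356)] = 4.81·0.61627 = 2.9642 mol/L.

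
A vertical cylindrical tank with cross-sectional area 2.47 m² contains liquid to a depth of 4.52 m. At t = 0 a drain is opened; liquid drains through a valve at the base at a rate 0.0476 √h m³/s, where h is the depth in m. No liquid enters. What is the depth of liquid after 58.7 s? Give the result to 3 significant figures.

Unsteady balance on liquid volume: A dh/dt = −0.0476 √h.
This is separable: 2 d(√h)/dt = −0.0476/A, so √h = √h₀ − (0.0476/(2A)) t.
√h = √4.52 − 0.0476·58.7/(2·2.47) = 2.1260 − 0.56561 = 1.5604.
h = 1.5604² = 2.4349 m.

2.43 m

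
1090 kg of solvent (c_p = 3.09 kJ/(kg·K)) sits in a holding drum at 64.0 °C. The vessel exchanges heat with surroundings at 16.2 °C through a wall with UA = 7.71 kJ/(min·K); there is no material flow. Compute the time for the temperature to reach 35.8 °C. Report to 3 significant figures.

389 min

M c_p dT/dt = −UA(T − T_amb).
τ = M c_p/UA = 436.85 min; T_ss = T_amb = 16.200 °C.
T(t) = T_ss + (T₀ − T_ss)e^(−t/τ); set T = 35.8:
t = −τ ln[(T − T_ss)/(T₀ − T_ss)] = −436.85 · ln(0.41004) = 389.45 min.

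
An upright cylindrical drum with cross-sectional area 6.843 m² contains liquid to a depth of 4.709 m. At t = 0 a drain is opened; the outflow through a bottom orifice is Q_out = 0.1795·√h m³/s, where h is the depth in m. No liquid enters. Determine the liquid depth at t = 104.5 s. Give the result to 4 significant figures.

A dh/dt = −Q_out = −0.1795 √h.
∫ h^(−1/2) dh = −(0.1795/A) ∫ dt, giving 2√h = 2√h₀ − (0.1795/A) t.
√h = √4.709 − 0.1795·104.5/(2·6.843) = 2.17002 − 1.37058 = 0.799444.
h = 0.799444² = 0.639110 m.

0.6391 m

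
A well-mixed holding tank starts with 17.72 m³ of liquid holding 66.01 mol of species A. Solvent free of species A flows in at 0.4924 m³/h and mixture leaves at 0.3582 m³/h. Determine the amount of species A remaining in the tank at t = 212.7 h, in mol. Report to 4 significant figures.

Let m(t) be the amount of species A. Volume: V(t) = V₀ + (Q_in − Q_out) t = 17.72 + 0.134200 t; V(212.7) = 46.2643 m³.
Solute balance: dm/dt = 0 − Q_out C = −Q_out m/V(t).
Separate: dm/m = −Q_out dt/V(t) ⇒ ln(m/m₀) = −(Q_out/(Q_in−Q_out)) ln(V/V₀).
m = m₀ (V₀/V)^(Q_out/(Q_in−Q_out)) = 66.01 × (17.72/46.2643)^(2.66915) = 5.09512 mol.

5.095 mol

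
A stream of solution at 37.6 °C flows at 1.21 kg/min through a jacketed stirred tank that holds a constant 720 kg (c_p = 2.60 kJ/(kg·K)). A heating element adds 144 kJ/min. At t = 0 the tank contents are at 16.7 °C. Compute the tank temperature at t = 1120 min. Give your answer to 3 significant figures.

73.2 °C

M c_p dT/dt = ṁ c_p (T_in − T) + Q̇.
τ = M/ṁ = 595.04 min; T_ss = T_in + Q̇/(ṁ c_p) = 37.6 + 144/(1.21·2.60) = 83.372 °C.
Integrating: T(t) = T_ss + (T₀ − T_ss) e^(−t/τ).
T(1120) = 83.372 + (-66.672)·e^(−1120/595.04) = 83.372 + (-66.672)·0.15225 = 73.221 °C.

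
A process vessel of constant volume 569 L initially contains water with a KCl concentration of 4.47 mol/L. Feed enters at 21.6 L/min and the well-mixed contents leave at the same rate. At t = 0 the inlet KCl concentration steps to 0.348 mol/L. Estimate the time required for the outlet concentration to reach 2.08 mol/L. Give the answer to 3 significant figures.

22.8 min

Species balance on the tank: V dC/dt = Q(C_in − C), so τ = V/Q = 26.343 min.
C(t) = C_in + (C₀ − C_in) e^(−t/τ). Set C = 2.08 and solve for t:
e^(−t/τ) = (C − C_in)/(C₀ − C_in) = (2.08 − 0.348)/(4.47 − 0.348) = 0.42018
t = −τ ln(…) = 26.343 × 0.86706 = 22.841 min.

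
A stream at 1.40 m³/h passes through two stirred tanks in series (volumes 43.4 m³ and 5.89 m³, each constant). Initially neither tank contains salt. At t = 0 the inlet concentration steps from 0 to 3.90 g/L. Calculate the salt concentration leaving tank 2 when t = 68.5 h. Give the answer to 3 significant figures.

3.40 g/L

Each tank obeys Vᵢ dCᵢ/dt = Q(Cᵢ₋₁ − Cᵢ), so τᵢ = Vᵢ/Q.
τ₁ = 43.4/1.40 = 31.000 h; τ₂ = 5.89/1.40 = 4.2071 h.
Tank 1: C₁ = C_in(1 − e^(−t/τ₁)). Tank 2 (τ₁ ≠ τ₂): C₂ = C_in[1 − (τ₁ e^(−t/τ₁) − τ₂ e^(−t/τ₂))/(τ₁ − τ₂)].
At t = 68.5: e^(−t/τ₁) = 0.10974, e^(−t/τ₂) = 8.4896e-08.
C₂ = 3.90·[1 − (31.000·0.10974 − 4.2071·8.4896e-08)/(26.793)] = 3.90·0.87303 = 3.4048 g/L.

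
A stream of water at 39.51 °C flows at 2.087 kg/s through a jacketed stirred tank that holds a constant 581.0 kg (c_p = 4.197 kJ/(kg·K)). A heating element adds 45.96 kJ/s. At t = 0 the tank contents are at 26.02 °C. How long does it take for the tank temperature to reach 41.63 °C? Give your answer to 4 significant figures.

498.4 s

Heat balance on the well-mixed liquid: M c_p dT/dt = ṁ c_p (T_in − T) + 45.96.
τ = M/ṁ = 278.390 s; T_ss = T_in + Q̇/(ṁ c_p) = 44.7571 °C.
T(t) = T_ss + (T₀ − T_ss) e^(−t/τ). Set T = 41.63:
e^(−t/τ) = (41.63 − 44.7571)/(26.02 − 44.7571) = 0.166893
t = −278.390 · ln(0.166893) = 498.430 s.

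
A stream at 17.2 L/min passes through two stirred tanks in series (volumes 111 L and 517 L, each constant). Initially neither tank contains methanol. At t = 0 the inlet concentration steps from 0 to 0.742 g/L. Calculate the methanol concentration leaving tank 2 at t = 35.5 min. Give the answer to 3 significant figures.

0.453 g/L

Time constants: τᵢ = Vᵢ/Q for each well-mixed tank.
τ₁ = 111/17.2 = 6.4535 min; τ₂ = 517/17.2 = 30.058 min.
Solving the cascade with C₁(0)=C₂(0)=0 gives C₂(t) = C_in[1 − (τ₁ e^(−t/τ₁) − τ₂ e^(−t/τ₂))/(τ₁ − τ₂)].
At t = 35.5: e^(−t/τ₁) = 0.0040831, e^(−t/τ₂) = 0.30696.
C₂ = 0.742·[1 − (6.4535·0.0040831 − 30.058·0.30696)/(-23.605)] = 0.742·0.61024 = 0.45280 g/L.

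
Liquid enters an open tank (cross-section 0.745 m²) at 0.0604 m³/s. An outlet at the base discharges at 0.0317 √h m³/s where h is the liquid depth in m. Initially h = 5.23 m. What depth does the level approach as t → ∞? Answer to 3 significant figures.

A dh/dt = Q_in − 0.0317 √h. Steady state requires inflow = outflow:
Q_in = 0.0317 √h_ss ⇒ √h_ss = 0.0604/0.0317 = 1.9054.
h_ss = 1.9054² = 3.6304 m. (Since h₀ = 5.23 m > h_ss, the level will fall toward this value.)

3.63 m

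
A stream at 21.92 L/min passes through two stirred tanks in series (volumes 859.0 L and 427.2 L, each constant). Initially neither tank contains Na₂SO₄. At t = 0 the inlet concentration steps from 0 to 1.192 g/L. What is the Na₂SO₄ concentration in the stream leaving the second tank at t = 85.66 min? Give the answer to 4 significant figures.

Species balance on tank i: dCᵢ/dt = (Cᵢ₋₁ − Cᵢ)/τᵢ with τᵢ = Vᵢ/Q.
τ₁ = 859.0/21.92 = 39.1880 min; τ₂ = 427.2/21.92 = 19.4891 min.
Tank 1: C₁ = C_in(1 − e^(−t/τ₁)). Tank 2 (τ₁ ≠ τ₂): C₂ = C_in[1 − (τ₁ e^(−t/τ₁) − τ₂ e^(−t/τ₂))/(τ₁ − τ₂)].
At t = 85.66: e^(−t/τ₁) = 0.112379, e^(−t/τ₂) = 0.0123353.
C₂ = 1.192·[1 − (39.1880·0.112379 − 19.4891·0.0123353)/(19.6989)] = 1.192·0.788643 = 0.940062 g/L.

0.9401 g/L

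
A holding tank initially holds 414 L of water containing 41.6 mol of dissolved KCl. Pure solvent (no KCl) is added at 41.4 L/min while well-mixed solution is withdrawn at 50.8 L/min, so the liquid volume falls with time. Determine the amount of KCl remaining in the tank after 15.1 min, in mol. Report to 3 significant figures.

Total volume: dV/dt = Q_in − Q_out = -9.4000 L/min, so V(t) = 414 − 9.4000 t and V(15.1) = 272.06 L.
Species balance (pure solvent in): dm/dt = −Q_out · m/V(t).
dm/m = −Q_out dt/(V₀ − 9.4000 t); integrating gives ln(m/m₀) = −(Q_out/(Q_in−Q_out)) ln(V/V₀).
m = m₀ (V₀/V)^(Q_out/(Q_in−Q_out)) = 41.6 × (414/272.06)^(-5.4043) = 4.3023 mol.

4.30 mol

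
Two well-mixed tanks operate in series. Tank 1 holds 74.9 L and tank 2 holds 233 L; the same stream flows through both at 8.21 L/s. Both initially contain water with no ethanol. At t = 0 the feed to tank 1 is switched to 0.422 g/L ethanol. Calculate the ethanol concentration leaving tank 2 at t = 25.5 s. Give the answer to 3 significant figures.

Time constants: τᵢ = Vᵢ/Q for each well-mixed tank.
τ₁ = 74.9/8.21 = 9.1230 s; τ₂ = 233/8.21 = 28.380 s.
Solving the cascade with C₁(0)=C₂(0)=0 gives C₂(t) = C_in[1 − (τ₁ e^(−t/τ₁) − τ₂ e^(−t/τ₂))/(τ₁ − τ₂)].
At t = 25.5: e^(−t/τ₁) = 0.061107, e^(−t/τ₂) = 0.40717.
C₂ = 0.422·[1 − (9.1230·0.061107 − 28.380·0.40717)/(-19.257)] = 0.422·0.42888 = 0.18099 g/L.

0.181 g/L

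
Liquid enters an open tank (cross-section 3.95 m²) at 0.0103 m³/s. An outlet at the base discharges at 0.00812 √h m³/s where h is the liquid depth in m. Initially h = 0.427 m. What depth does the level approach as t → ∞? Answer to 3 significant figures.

A dh/dt = Q_in − 0.00812 √h. Steady state requires inflow = outflow:
Q_in = 0.00812 √h_ss ⇒ √h_ss = 0.0103/0.00812 = 1.2685.
h_ss = 1.2685² = 1.6090 m. (Since h₀ = 0.427 m < h_ss, the level will rise toward this value.)

1.61 m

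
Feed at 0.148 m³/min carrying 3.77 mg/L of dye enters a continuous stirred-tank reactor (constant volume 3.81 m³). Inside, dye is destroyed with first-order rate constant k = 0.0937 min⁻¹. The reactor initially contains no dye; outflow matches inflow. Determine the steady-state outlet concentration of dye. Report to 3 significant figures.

V dC/dt = Q(C_in − C) − k V C.
Steady state (dC/dt = 0): C_ss = Q C_in/(Q + kV) = C_in/(1 + kV/Q).
C_ss = 0.148·3.77/(0.148 + 0.0937·3.81) = 0.55796/0.50500 = 1.1049 mg/L.

1.10 mg/L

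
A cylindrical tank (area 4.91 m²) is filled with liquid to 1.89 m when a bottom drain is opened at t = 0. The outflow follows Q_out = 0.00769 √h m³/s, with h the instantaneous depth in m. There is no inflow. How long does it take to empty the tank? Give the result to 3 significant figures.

Unsteady balance on liquid volume: A dh/dt = −0.00769 √h.
Separate and integrate: 2(√h − √h₀) = −(0.00769/A) t.
Set h = 0: 2√h₀ = (0.00769/A) t_empty ⇒ t_empty = 2A√h₀/0.00769.
t_empty = 2·4.91·√1.89/0.00769 = 9.8200·1.3748/0.00769 = 1755.6 s.

1760 s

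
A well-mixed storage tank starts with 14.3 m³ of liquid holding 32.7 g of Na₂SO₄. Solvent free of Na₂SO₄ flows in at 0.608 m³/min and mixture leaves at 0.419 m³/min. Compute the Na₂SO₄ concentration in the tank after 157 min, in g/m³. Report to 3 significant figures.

0.0616 g/m³

Total volume: dV/dt = Q_in − Q_out = 0.18900 m³/min, so V(t) = 14.3 + 0.18900 t and V(157) = 43.973 m³.
Solute balance: dm/dt = 0 − Q_out C = −Q_out m/V(t).
dm/m = −Q_out dt/(V₀ + 0.18900 t); integrating gives ln(m/m₀) = −(Q_out/(Q_in−Q_out)) ln(V/V₀).
m = m₀ (V₀/V)^(Q_out/(Q_in−Q_out)) = 32.7 × (14.3/43.973)^(2.2169) = 2.7103 g.
C = m/V = 2.7103/43.973 = 0.061636 g/m³.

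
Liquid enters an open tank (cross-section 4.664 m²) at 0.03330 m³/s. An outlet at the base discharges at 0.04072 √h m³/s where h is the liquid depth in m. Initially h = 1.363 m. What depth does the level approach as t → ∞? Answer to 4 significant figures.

0.6688 m

A dh/dt = Q_in − 0.04072 √h. Steady state requires inflow = outflow:
Q_in = 0.04072 √h_ss ⇒ √h_ss = 0.03330/0.04072 = 0.817780.
h_ss = 0.817780² = 0.668764 m. (Since h₀ = 1.363 m > h_ss, the level will fall toward this value.)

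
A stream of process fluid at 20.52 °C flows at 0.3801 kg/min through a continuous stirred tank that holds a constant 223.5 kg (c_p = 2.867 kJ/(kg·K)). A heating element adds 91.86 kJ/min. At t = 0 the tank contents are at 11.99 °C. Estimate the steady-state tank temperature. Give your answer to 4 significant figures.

Energy balance: M c_p dT/dt = ṁ c_p (T_in − T) + 91.86.
At steady state dT/dt = 0 ⇒ T_ss = T_in + Q̇/(ṁ c_p) = 20.52 + 91.86/(0.3801·2.867) = 104.815 °C.

104.8 °C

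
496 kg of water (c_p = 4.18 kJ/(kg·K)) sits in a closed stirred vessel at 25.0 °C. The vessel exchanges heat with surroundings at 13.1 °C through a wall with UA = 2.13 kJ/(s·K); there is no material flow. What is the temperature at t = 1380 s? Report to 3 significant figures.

M c_p dT/dt = −UA(T − T_amb).
dT/dt = (T_ss − T)/τ with T_ss = T_amb = 13.100 °C, τ = M c_p/UA = 496·4.18/2.13 = 973.37 s.
Solution: T(t) = T_ss + (T₀ − T_ss) e^(−t/τ).
T(1380) = 13.100 + (11.900)·0.24226 = 15.983 °C.

16.0 °C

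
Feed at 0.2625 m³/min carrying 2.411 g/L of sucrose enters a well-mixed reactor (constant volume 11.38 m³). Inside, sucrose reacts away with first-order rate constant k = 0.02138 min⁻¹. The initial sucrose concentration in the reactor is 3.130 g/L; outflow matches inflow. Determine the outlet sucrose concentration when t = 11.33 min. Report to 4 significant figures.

V dC/dt = Q(C_in − C) − k V C.
dC/dt = (Q/V) C_in − (Q/V + k) C; effective rate a = Q/V + k = 0.0230668 + 0.02138 = 0.0444468 min⁻¹.
C_ss = Q C_in/(Q + kV) = 1.25125 g/L; C(t) = C_ss + (C₀ − C_ss) e^(−a t).
C(11.33) = 1.25125 + (1.87875)·e^(−0.0444468·11.33) = 1.25125 + (1.87875)·0.604362 = 2.38669 g/L.

2.387 g/L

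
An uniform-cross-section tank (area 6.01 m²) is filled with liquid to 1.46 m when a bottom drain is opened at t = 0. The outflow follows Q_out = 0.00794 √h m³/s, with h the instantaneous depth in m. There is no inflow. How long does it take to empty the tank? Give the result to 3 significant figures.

Volume balance on the tank: A dh/dt = −0.00794 √h.
This is separable: 2 d(√h)/dt = −0.00794/A, so √h = √h₀ − (0.00794/(2A)) t.
Set h = 0: 2√h₀ = (0.00794/A) t_empty ⇒ t_empty = 2A√h₀/0.00794.
t_empty = 2·6.01·√1.46/0.00794 = 12.020·1.2083/0.00794 = 1829.2 s.

1830 s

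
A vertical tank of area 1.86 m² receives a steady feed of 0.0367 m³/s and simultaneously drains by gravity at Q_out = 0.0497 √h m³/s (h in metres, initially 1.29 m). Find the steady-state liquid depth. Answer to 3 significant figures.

0.545 m

A dh/dt = Q_in − 0.0497 √h. Steady state requires inflow = outflow:
Q_in = 0.0497 √h_ss ⇒ √h_ss = 0.0367/0.0497 = 0.73843.
h_ss = 0.73843² = 0.54528 m. (Since h₀ = 1.29 m > h_ss, the level will fall toward this value.)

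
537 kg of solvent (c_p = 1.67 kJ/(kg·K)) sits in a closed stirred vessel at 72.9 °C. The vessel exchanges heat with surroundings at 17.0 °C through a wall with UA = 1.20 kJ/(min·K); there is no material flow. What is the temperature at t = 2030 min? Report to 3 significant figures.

Lumped-capacitance energy balance: M c_p dT/dt = UA(T_amb − T).
dT/dt = (T_ss − T)/τ with T_ss = T_amb = 17.000 °C, τ = M c_p/UA = 537·1.67/1.20 = 747.33 min.
Integrating: T(t) = T_ss + (T₀ − T_ss) e^(−t/τ).
T(2030) = 17.000 + (55.900)·0.066115 = 20.696 °C.

20.7 °C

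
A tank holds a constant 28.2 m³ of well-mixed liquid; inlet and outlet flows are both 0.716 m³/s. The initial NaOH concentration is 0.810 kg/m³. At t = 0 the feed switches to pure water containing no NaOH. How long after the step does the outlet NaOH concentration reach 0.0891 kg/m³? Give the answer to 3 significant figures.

86.9 s

Mass balance on the solute (V constant): V dC/dt = Q(C_in − C), so τ = V/Q = 39.385 s.
C(t) = C_in + (C₀ − C_in) e^(−t/τ). Set C = 0.0891 and solve for t:
e^(−t/τ) = (C − C_in)/(C₀ − C_in) = (0.0891 − 0)/(0.810 − 0) = 0.11000
t = −τ ln(…) = 39.385 × 2.2073 = 86.935 s.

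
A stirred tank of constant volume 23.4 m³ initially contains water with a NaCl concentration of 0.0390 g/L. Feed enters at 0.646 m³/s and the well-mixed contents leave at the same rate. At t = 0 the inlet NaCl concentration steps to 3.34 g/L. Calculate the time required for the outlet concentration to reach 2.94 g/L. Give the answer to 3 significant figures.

76.4 s

Mass balance on the solute (V constant): V dC/dt = Q(C_in − C), so τ = V/Q = 36.223 s.
C(t) = C_in + (C₀ − C_in) e^(−t/τ). Set C = 2.94 and solve for t:
e^(−t/τ) = (C − C_in)/(C₀ − C_in) = (2.94 − 3.34)/(0.0390 − 3.34) = 0.12118
t = −τ ln(…) = 36.223 × 2.1105 = 76.449 s.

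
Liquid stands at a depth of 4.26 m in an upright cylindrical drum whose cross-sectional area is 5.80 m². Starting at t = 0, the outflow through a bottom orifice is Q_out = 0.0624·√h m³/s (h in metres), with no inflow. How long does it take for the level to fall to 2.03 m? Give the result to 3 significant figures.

119 s

With no inflow, A dh/dt = −0.0624 √h.
This is separable: 2 d(√h)/dt = −0.0624/A, so √h = √h₀ − (0.0624/(2A)) t.
t = 2A(√h₀ − √h)/0.0624 = 2·5.80·(√4.26 − √2.03)/0.0624
  = 11.600 × (2.0640 − 1.4248) / 0.0624 = 118.82 s.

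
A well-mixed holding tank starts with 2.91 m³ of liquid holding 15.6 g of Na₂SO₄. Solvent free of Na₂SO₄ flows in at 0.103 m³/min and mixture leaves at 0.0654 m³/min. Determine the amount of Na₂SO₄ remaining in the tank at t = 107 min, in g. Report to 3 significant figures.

3.45 g

Total volume: dV/dt = Q_in − Q_out = 0.037600 m³/min, so V(t) = 2.91 + 0.037600 t and V(107) = 6.9332 m³.
Solute balance: dm/dt = 0 − Q_out C = −Q_out m/V(t).
dm/m = −Q_out dt/(V₀ + 0.037600 t); integrating gives ln(m/m₀) = −(Q_out/(Q_in−Q_out)) ln(V/V₀).
m = m₀ (V₀/V)^(Q_out/(Q_in−Q_out)) = 15.6 × (2.91/6.9332)^(1.7394) = 3.4460 g.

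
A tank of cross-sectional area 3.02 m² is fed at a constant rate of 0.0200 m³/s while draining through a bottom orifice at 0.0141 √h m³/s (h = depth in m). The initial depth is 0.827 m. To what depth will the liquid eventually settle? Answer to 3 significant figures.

Level balance: A dh/dt = 0.0200 − 0.0141 √h. Setting dh/dt = 0:
Q_in = 0.0141 √h_ss ⇒ √h_ss = 0.0200/0.0141 = 1.4184.
h_ss = 1.4184² = 2.0120 m. (Since h₀ = 0.827 m < h_ss, the level will rise toward this value.)

2.01 m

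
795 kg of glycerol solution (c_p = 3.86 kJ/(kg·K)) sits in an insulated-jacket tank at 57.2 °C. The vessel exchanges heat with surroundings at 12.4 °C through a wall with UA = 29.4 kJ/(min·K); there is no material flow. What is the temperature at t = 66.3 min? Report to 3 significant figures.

36.1 °C

Lumped-capacitance energy balance: M c_p dT/dt = UA(T_amb − T).
dT/dt = (T_ss − T)/τ with T_ss = T_amb = 12.400 °C, τ = M c_p/UA = 795·3.86/29.4 = 104.38 min.
Integrating: T(t) = T_ss + (T₀ − T_ss) e^(−t/τ).
T(66.3) = 12.400 + (44.800)·0.52983 = 36.137 °C.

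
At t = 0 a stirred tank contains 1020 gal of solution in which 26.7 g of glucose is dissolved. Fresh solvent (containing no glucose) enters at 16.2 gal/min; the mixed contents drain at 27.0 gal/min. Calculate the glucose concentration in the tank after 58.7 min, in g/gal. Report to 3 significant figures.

0.00609 g/gal

Total volume: dV/dt = Q_in − Q_out = -10.800 gal/min, so V(t) = 1020 − 10.800 t and V(58.7) = 386.04 gal.
Species balance (pure solvent in): dm/dt = −Q_out · m/V(t).
Separate: dm/m = −Q_out dt/V(t) ⇒ ln(m/m₀) = −(Q_out/(Q_in−Q_out)) ln(V/V₀).
m = m₀ (V₀/V)^(Q_out/(Q_in−Q_out)) = 26.7 × (1020/386.04)^(-2.5000) = 2.3528 g.
C = m/V = 2.3528/386.04 = 0.0060948 g/gal.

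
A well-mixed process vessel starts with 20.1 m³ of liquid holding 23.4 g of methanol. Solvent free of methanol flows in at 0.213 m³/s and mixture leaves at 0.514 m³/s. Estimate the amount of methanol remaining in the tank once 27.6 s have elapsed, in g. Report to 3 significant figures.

Total volume: dV/dt = Q_in − Q_out = -0.30100 m³/s, so V(t) = 20.1 − 0.30100 t and V(27.6) = 11.792 m³.
Species balance (pure solvent in): dm/dt = −Q_out · m/V(t).
Separate: dm/m = −Q_out dt/V(t) ⇒ ln(m/m₀) = −(Q_out/(Q_in−Q_out)) ln(V/V₀).
m = m₀ (V₀/V)^(Q_out/(Q_in−Q_out)) = 23.4 × (20.1/11.792)^(-1.7076) = 9.4132 g.

9.41 g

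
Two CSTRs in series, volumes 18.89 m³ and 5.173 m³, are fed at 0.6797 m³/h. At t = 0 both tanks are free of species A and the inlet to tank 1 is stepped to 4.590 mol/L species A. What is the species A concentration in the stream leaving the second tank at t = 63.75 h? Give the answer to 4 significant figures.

3.953 mol/L

Species balance on tank i: dCᵢ/dt = (Cᵢ₋₁ − Cᵢ)/τᵢ with τᵢ = Vᵢ/Q.
τ₁ = 18.89/0.6797 = 27.7917 h; τ₂ = 5.173/0.6797 = 7.61071 h.
Tank 1: C₁ = C_in(1 − e^(−t/τ₁)). Tank 2 (τ₁ ≠ τ₂): C₂ = C_in[1 − (τ₁ e^(−t/τ₁) − τ₂ e^(−t/τ₂))/(τ₁ − τ₂)].
At t = 63.75: e^(−t/τ₁) = 0.100877, e^(−t/τ₂) = 0.000230248.
C₂ = 4.590·[1 − (27.7917·0.100877 − 7.61071·0.000230248)/(20.1810)] = 4.590·0.861167 = 3.95275 mol/L.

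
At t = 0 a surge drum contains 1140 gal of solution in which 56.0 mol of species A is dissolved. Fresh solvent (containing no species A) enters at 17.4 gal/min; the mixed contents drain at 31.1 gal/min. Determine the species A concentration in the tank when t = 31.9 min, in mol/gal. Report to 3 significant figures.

0.0266 mol/gal

Total volume: dV/dt = Q_in − Q_out = -13.700 gal/min, so V(t) = 1140 − 13.700 t and V(31.9) = 702.97 gal.
Species balance (pure solvent in): dm/dt = −Q_out · m/V(t).
Separate: dm/m = −Q_out dt/V(t) ⇒ ln(m/m₀) = −(Q_out/(Q_in−Q_out)) ln(V/V₀).
m = m₀ (V₀/V)^(Q_out/(Q_in−Q_out)) = 56.0 × (1140/702.97)^(-2.2701) = 18.687 mol.
C = m/V = 18.687/702.97 = 0.026583 mol/gal.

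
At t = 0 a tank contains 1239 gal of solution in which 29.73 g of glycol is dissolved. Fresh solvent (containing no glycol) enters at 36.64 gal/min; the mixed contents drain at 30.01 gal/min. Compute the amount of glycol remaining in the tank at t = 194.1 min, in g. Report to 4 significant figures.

Let m(t) be the amount of glycol. Volume: V(t) = V₀ + (Q_in − Q_out) t = 1239 + 6.63000 t; V(194.1) = 2525.88 gal.
Species balance (pure solvent in): dm/dt = −Q_out · m/V(t).
dm/m = −Q_out dt/(V₀ + 6.63000 t); integrating gives ln(m/m₀) = −(Q_out/(Q_in−Q_out)) ln(V/V₀).
m = m₀ (V₀/V)^(Q_out/(Q_in−Q_out)) = 29.73 × (1239/2525.88)^(4.52640) = 1.18302 g.

1.183 g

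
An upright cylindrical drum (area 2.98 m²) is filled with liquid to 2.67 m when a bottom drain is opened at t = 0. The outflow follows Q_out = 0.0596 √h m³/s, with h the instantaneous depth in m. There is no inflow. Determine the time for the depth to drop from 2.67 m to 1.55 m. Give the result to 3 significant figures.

38.9 s

Mass balance (ρ constant): A dh/dt = −0.0596 √h.
∫ h^(−1/2) dh = −(0.0596/A) ∫ dt, giving 2√h = 2√h₀ − (0.0596/A) t.
t = 2A(√h₀ − √h)/0.0596 = 2·2.98·(√2.67 − √1.55)/0.0596
  = 5.9600 × (1.6340 − 1.2450) / 0.0596 = 38.902 s.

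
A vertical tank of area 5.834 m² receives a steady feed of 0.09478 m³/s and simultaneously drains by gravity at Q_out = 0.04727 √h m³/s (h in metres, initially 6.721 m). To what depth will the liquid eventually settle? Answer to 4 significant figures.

4.020 m

A dh/dt = Q_in − 0.04727 √h. Steady state requires inflow = outflow:
Q_in = 0.04727 √h_ss ⇒ √h_ss = 0.09478/0.04727 = 2.00508.
h_ss = 2.00508² = 4.02033 m. (Since h₀ = 6.721 m > h_ss, the level will fall toward this value.)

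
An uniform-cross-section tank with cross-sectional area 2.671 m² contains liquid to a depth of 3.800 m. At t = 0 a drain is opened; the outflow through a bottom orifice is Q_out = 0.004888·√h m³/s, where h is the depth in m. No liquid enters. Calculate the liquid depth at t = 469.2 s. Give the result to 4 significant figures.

With no inflow, A dh/dt = −0.004888 √h.
This is separable: 2 d(√h)/dt = −0.004888/A, so √h = √h₀ − (0.004888/(2A)) t.
√h = √3.800 − 0.004888·469.2/(2·2.671) = 1.94936 − 0.429324 = 1.52003.
h = 1.52003² = 2.31051 m.

2.311 m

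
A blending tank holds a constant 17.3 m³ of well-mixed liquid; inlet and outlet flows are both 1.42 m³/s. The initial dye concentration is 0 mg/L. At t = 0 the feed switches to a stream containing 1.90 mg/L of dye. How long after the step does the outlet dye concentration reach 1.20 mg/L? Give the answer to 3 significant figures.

12.2 s

Transient balance on the dissolved component: V dC/dt = Q(C_in − C), so τ = V/Q = 12.183 s.
C(t) = C_in + (C₀ − C_in) e^(−t/τ). Set C = 1.20 and solve for t:
e^(−t/τ) = (C − C_in)/(C₀ − C_in) = (1.20 − 1.90)/(0 − 1.90) = 0.36842
t = −τ ln(…) = 12.183 × 0.99853 = 12.165 s.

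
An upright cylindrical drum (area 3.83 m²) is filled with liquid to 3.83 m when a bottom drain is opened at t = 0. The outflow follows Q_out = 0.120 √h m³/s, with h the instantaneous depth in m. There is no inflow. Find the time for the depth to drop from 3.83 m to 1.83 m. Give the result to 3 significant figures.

Unsteady balance on liquid volume: A dh/dt = −0.120 √h.
Separate and integrate: 2(√h − √h₀) = −(0.120/A) t.
t = 2A(√h₀ − √h)/0.120 = 2·3.83·(√3.83 − √1.83)/0.120
  = 7.6600 × (1.9570 − 1.3528) / 0.120 = 38.572 s.

38.6 s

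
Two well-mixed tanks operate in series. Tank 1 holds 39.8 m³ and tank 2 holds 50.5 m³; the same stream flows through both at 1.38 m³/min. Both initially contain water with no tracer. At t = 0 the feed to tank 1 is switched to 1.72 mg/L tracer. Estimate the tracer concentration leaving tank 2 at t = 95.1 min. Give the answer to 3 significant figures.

Time constants: τᵢ = Vᵢ/Q for each well-mixed tank.
τ₁ = 39.8/1.38 = 28.841 min; τ₂ = 50.5/1.38 = 36.594 min.
Tank 1: C₁ = C_in(1 − e^(−t/τ₁)). Tank 2 (τ₁ ≠ τ₂): C₂ = C_in[1 − (τ₁ e^(−t/τ₁) − τ₂ e^(−t/τ₂))/(τ₁ − τ₂)].
At t = 95.1: e^(−t/τ₁) = 0.036978, e^(−t/τ₂) = 0.074365.
C₂ = 1.72·[1 − (28.841·0.036978 − 36.594·0.074365)/(-7.7536)] = 1.72·0.78657 = 1.3529 mg/L.

1.35 mg/L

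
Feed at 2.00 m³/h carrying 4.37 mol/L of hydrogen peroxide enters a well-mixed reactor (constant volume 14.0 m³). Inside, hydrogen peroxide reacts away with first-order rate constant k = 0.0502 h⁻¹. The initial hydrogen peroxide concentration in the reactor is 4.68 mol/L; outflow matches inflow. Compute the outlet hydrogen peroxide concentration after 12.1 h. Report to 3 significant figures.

V dC/dt = Q(C_in − C) − k V C.
This is linear with rate a = Q/V + k = 0.19306 h⁻¹.
C_ss = Q C_in/(Q + kV) = 3.2337 mol/L; C(t) = C_ss + (C₀ − C_ss) e^(−a t).
C(12.1) = 3.2337 + (1.4463)·e^(−0.19306·12.1) = 3.2337 + (1.4463)·0.096715 = 3.3736 mol/L.

3.37 mol/L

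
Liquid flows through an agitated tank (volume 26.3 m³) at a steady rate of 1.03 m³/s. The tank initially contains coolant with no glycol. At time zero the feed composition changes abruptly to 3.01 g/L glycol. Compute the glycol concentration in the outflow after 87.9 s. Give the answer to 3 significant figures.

Accumulation = in − out for the solute gives V dC/dt = Q(C_in − C).
Rewrite as dC/dt + C/τ = C_in/τ, τ = V/Q = 25.534 s.
C approaches C_in exponentially: C(t) = C_in + (C₀ − C_in) e^(−t/τ).
C(87.9) = 3.01 + (0 − 3.01)·e^(−87.9/25.534) = 3.01 + (-3.0100)·0.031986 = 2.9137 g/L.

2.91 g/L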